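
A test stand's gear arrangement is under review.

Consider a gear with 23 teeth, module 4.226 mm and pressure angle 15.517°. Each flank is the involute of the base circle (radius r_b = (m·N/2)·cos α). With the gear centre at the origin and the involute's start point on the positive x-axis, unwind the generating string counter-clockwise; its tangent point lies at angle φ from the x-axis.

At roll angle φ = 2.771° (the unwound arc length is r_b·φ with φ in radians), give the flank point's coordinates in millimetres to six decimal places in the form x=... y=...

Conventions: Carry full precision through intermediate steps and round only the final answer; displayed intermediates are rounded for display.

x=46.882353 y=0.001765

topology: single-mesh involute geometry — m = 4.226, N = 23
pitch radius r_p = m·N/2 = 4.226·23/2 = 48.599000
base radius r_b = r_p·cos α = 48.599000·cos 15.517° = 46.827621
roll angle φ = 2.771° = 0.04836307 rad
x = r_b·(cos φ + φ·sin φ) = 46.882353
y = r_b·(sin φ − φ·cos φ) = 0.001765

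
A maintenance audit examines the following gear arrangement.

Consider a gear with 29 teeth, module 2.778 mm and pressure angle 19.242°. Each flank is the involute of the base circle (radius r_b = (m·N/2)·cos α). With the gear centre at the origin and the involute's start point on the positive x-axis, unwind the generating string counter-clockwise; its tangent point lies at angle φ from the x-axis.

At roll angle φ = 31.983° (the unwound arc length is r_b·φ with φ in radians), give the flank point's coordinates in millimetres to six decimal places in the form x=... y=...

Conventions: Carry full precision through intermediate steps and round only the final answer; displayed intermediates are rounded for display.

x=43.502194 y=2.137025

recognized (one wheel, involute flank): single-mesh tooth geometry, m = 2.778, N = 29
pitch radius r_p = m·N/2 = 2.778·29/2 = 40.281000
base radius r_b = r_p·cos α = 40.281000·cos 19.242° = 38.030704
roll angle φ = 31.983° = 0.55820865 rad
x = r_b·(cos φ + φ·sin φ) = 43.502194
y = r_b·(sin φ − φ·cos φ) = 2.137025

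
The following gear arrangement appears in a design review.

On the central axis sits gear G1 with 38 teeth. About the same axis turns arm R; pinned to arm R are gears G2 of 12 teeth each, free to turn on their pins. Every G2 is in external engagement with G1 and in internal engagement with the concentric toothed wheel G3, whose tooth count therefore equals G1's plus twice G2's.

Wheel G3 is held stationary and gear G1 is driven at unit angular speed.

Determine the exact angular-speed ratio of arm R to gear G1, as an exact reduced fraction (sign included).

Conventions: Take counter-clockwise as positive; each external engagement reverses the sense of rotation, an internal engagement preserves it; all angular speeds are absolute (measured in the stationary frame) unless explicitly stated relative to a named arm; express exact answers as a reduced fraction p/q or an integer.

class = planetary set [G3 = 38+2·12 = 62; Willis about the carrier]
ring teeth: 38 + 2·12 = 62
38(ω_sun−ω_arm) = −62(ω_ring−ω_arm),  ω_ring = 0, ω_sun = 1
38(1−ω_arm) = −62(0−ω_arm)  ⇒  100·ω_arm = 38  ⇒  ω_arm = 19/50
ω_out/ω_in = 19/50

19/50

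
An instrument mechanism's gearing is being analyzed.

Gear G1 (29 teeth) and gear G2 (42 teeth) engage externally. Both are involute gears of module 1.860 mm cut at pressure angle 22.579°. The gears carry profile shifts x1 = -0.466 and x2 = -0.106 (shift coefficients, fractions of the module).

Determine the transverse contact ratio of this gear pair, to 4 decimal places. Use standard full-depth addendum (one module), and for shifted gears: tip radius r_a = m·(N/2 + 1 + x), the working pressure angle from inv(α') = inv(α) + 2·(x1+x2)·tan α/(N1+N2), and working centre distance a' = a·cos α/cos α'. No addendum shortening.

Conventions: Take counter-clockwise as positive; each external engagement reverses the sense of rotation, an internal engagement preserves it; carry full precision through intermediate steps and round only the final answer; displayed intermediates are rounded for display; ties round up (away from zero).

1.7352

topology: single-mesh involute geometry — m = 1.860, 29T/42T pair
base radii: r_b1 = 24.902777, r_b2 = 36.066090
tip radii: r_a1 = 27.963240, r_a2 = 40.722840
inv(α') = inv(22.579°) + 2·(-0.466-0.106)·tan α/(29+42) = 0.01505184  ⇒  α' = 20.06356°
a' = a·cos α / cos α' = 66.0300·cos 22.579°/cos 20.06356° = 64.907959
action lengths: √(r_a1²−r_b1²) = 12.719847, √(r_a2²−r_b2²) = 18.909966
base pitch p_b = π·m·cos α = 5.395474
CR = (12.719847 + 18.909966 − 64.907959·sin 20.06356°)/5.395474 = 1.735221
contact ratio ≈ 1.7352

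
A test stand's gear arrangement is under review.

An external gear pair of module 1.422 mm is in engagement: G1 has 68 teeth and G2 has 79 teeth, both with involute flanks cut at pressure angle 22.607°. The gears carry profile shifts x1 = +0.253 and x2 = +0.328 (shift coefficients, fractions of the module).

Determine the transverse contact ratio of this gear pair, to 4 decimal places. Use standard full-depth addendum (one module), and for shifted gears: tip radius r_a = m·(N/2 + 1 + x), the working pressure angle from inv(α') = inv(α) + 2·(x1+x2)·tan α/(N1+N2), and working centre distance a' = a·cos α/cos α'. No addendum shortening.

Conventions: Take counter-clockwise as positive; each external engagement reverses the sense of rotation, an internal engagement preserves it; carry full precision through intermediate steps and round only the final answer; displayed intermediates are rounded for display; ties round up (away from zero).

single-mesh involute tooth geometry (68T engaging 79T at module 1.422)
base radii: r_b1 = 44.633097, r_b2 = 51.853157
tip radii: r_a1 = 50.129766, r_a2 = 58.057416
inv(α') = inv(22.607°) + 2·(+0.253+0.328)·tan α/(68+79) = 0.02512816  ⇒  α' = 23.64093°
a' = a·cos α / cos α' = 104.5170·cos 22.607°/cos 23.64093° = 105.325539
action lengths: √(r_a1²−r_b1²) = 22.822797, √(r_a2²−r_b2²) = 26.113476
base pitch p_b = π·m·cos α = 4.124089
CR = (22.822797 + 26.113476 − 105.325539·sin 23.64093°)/4.124089 = 1.624690
contact ratio ≈ 1.6247

1.6247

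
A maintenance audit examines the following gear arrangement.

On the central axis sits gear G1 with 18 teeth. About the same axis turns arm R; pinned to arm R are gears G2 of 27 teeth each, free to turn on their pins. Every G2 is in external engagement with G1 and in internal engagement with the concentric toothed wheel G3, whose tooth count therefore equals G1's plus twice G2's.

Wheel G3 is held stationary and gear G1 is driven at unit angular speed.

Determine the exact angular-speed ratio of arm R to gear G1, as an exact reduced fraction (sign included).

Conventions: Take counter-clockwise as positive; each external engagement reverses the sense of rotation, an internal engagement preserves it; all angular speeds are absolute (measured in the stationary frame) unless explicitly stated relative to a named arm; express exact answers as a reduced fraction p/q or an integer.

class = planetary set [G3 = 18+2·27 = 72; Willis about the carrier]
ring teeth: 18 + 2·27 = 72
18(ω_sun−ω_arm) = −72(ω_ring−ω_arm),  ω_ring = 0, ω_sun = 1
18(1−ω_arm) = −72(0−ω_arm)  ⇒  90·ω_arm = 18  ⇒  ω_arm = 1/5
ω_out/ω_in = 1/5

1/5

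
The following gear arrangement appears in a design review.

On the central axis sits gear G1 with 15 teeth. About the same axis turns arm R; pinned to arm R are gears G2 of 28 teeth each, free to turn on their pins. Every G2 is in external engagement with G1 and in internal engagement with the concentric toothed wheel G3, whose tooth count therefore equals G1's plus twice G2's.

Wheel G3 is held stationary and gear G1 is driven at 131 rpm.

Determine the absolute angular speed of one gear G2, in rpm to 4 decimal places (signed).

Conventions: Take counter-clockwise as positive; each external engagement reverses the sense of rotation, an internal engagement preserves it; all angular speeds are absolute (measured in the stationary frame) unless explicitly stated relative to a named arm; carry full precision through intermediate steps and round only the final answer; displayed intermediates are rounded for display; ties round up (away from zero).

class = planetary set [G3 = 15+2·28 = 71; Willis about the carrier]
normalise by the input: solve with ω_sun = 1, then scale by 131 rpm
ring teeth: 15 + 2·28 = 71
15(ω_sun−ω_arm) = −71(ω_ring−ω_arm),  ω_ring = 0, ω_sun = 1
15(1−ω_arm) = −71(0−ω_arm)  ⇒  86·ω_arm = 15  ⇒  ω_arm = 15/86
sun–planet mesh: 15·(1−15/86) = −28·(ω_p−ω_arm)  ⇒  ω_p−ω_arm = -1065/2408
ω_p = 15/86 − 1065/2408 = -15/56
scale: ω_p = -15/56 × 131 rpm = -35.0893 rpm

-35.0893 rpm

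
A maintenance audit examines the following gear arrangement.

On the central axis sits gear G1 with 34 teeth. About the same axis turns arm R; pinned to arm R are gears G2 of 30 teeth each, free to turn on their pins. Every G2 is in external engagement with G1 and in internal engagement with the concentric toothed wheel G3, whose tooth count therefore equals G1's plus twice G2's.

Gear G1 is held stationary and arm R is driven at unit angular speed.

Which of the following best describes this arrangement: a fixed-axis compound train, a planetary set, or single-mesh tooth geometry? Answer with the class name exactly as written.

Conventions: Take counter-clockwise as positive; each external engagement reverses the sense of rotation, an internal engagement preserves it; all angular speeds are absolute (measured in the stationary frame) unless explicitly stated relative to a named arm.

topology: planetary set — G1 34T / G2 30T / G3 94T, arm = carrier (Willis)
classification: planetary set

planetary set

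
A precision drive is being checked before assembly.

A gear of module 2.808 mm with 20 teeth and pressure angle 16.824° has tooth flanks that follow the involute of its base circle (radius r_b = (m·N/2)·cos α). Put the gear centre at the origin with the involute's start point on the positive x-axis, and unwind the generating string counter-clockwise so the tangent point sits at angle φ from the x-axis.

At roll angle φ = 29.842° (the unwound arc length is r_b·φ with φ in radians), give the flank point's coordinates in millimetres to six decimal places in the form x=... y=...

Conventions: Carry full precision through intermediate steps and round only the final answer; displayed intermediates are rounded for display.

recognized (one wheel, involute flank): single-mesh tooth geometry, m = 2.808, N = 20
pitch radius r_p = m·N/2 = 2.808·20/2 = 28.080000
base radius r_b = r_p·cos α = 28.080000·cos 16.824° = 26.878130
roll angle φ = 29.842° = 0.52084116 rad
x = r_b·(cos φ + φ·sin φ) = 30.280273
y = r_b·(sin φ − φ·cos φ) = 1.231874

x=30.280273 y=1.231874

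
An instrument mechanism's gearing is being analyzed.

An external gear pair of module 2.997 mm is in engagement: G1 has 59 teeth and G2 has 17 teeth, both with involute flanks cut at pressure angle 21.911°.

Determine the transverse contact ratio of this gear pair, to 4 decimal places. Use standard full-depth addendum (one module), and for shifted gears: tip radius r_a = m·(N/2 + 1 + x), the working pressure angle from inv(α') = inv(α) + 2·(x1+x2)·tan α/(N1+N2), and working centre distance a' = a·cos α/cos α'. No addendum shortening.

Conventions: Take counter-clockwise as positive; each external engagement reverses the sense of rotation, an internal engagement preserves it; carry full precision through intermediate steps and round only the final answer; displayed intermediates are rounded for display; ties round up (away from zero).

single-mesh involute tooth geometry (59T engaging 17T at module 2.997)
base radii: r_b1 = 82.025062, r_b2 = 23.634340
tip radii: r_a1 = 91.408500, r_a2 = 28.471500
no profile shift: α' = α, a' = a
action lengths: √(r_a1²−r_b1²) = 40.341083, √(r_a2²−r_b2²) = 15.875903
base pitch p_b = π·m·cos α = 8.735232
CR = (40.341083 + 15.875903 − 113.886000·sin 21.91100°)/8.735232 = 1.570492
contact ratio ≈ 1.5705

1.5705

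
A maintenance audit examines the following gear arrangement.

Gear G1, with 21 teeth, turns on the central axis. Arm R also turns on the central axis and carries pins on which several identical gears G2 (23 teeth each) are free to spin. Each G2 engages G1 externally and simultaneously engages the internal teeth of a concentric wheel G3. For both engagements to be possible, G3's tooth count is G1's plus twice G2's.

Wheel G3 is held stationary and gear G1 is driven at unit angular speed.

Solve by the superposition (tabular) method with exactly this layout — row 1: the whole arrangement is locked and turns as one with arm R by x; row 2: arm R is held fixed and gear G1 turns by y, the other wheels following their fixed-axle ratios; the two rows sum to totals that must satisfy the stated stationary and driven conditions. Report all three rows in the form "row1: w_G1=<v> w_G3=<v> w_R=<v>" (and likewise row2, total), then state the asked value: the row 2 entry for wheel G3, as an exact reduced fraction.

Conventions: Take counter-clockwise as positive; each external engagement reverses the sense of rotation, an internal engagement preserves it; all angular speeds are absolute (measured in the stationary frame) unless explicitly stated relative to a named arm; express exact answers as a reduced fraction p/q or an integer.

topology: planetary set — G1 21T / G2 23T / G3 67T, arm = carrier (Willis)
row 1 — lock + rotate with arm: ω_sun = ω_ring = ω_arm = x
superposition row 2 [arm held]: sun y, ring −(21/67)·y, arm 0
boundary: total ω_ring = x − (21/67)·y = 0 and total ω_sun = x + y = 1  ⇒  y = 67/88, x = 21/88
row 2 ring = −(21/67)·67/88 = -21/88
totals (row 1 + row 2): sun 21/88 + 67/88 = 1, ring 21/88 + (-21/88) = 0, arm 21/88 + 0 = 21/88
asked cell (row2, ring) = -21/88

row1: w_G1=21/88 w_G3=21/88 w_R=21/88
row2: w_G1=67/88 w_G3=-21/88 w_R=0
total: w_G1=1 w_G3=0 w_R=21/88
asked value: -21/88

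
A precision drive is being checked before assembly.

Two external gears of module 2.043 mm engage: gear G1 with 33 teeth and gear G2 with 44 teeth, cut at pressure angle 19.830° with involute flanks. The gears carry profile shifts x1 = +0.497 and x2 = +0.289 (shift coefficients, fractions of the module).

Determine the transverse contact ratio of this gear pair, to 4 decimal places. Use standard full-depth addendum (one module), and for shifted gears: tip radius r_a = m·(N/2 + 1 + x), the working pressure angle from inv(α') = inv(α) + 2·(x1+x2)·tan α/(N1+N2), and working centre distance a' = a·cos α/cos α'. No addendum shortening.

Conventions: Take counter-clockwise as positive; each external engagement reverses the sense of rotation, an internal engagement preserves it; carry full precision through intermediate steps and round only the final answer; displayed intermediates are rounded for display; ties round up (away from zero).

1.5899

single-mesh involute tooth geometry (33T engaging 44T at module 2.043)
base radii: r_b1 = 31.710637, r_b2 = 42.280849
tip radii: r_a1 = 36.767871, r_a2 = 47.579427
inv(α') = inv(19.830°) + 2·(+0.497+0.289)·tan α/(33+44) = 0.02187708  ⇒  α' = 22.62037°
a' = a·cos α / cos α' = 78.6555·cos 19.830°/cos 22.62037° = 80.157739
action lengths: √(r_a1²−r_b1²) = 18.609455, √(r_a2²−r_b2²) = 21.820441
base pitch p_b = π·m·cos α = 6.037691
CR = (18.609455 + 21.820441 − 80.157739·sin 22.62037°)/6.037691 = 1.589903
contact ratio ≈ 1.5899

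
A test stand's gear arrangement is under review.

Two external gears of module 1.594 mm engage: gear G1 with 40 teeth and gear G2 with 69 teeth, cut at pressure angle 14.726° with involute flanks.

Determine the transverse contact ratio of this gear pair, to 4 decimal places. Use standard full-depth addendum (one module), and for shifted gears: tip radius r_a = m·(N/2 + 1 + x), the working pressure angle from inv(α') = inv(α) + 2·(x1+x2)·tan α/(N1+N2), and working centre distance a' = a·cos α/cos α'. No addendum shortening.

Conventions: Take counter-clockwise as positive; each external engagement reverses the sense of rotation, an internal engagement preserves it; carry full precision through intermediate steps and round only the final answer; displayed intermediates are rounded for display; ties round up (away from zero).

recognized (one external pair, fixed centres): single-mesh tooth geometry, m = 1.594, N1 = 40, N2 = 69
base radii: r_b1 = 30.832822, r_b2 = 53.186618
tip radii: r_a1 = 33.474000, r_a2 = 56.587000
no profile shift: α' = α, a' = a
action lengths: √(r_a1²−r_b1²) = 13.032489, √(r_a2²−r_b2²) = 19.320256
base pitch p_b = π·m·cos α = 4.843208
CR = (13.032489 + 19.320256 − 86.873000·sin 14.72600°)/4.843208 = 2.120475
contact ratio ≈ 2.1205

2.1205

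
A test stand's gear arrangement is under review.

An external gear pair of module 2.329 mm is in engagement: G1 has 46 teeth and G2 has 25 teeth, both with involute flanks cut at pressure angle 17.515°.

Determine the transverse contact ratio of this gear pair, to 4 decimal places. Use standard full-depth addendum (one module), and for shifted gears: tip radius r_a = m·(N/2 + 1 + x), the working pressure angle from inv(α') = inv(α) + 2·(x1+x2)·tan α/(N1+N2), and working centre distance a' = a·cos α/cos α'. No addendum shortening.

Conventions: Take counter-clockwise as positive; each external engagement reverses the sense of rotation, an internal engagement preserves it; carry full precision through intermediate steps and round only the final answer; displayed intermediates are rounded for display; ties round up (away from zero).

1.8008

class = single-mesh tooth geometry [involute pair 46T × 25T, m = 2.329]
base radii: r_b1 = 51.083537, r_b2 = 27.762792
tip radii: r_a1 = 55.896000, r_a2 = 31.441500
no profile shift: α' = α, a' = a
action lengths: √(r_a1²−r_b1²) = 22.689977, √(r_a2²−r_b2²) = 14.757890
base pitch p_b = π·m·cos α = 6.977551
CR = (22.689977 + 14.757890 − 82.679500·sin 17.51500°)/6.977551 = 1.800778
contact ratio ≈ 1.8008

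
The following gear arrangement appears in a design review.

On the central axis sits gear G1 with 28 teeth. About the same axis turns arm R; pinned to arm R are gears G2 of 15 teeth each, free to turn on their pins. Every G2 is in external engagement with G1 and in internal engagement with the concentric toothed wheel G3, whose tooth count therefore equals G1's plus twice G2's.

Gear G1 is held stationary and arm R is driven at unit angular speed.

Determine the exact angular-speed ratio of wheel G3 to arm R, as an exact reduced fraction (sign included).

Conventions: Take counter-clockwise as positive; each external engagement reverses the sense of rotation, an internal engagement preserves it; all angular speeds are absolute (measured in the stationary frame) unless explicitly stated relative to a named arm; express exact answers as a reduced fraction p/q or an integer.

class = planetary set [G3 = 28+2·15 = 58; Willis about the carrier]
ring teeth: 28 + 2·15 = 58
28(ω_sun−ω_arm) = −58(ω_ring−ω_arm),  ω_sun = 0, ω_arm = 1
ω_ring = 1 − (28/58)(0−1) = 43/29
ω_out/ω_in = 43/29

43/29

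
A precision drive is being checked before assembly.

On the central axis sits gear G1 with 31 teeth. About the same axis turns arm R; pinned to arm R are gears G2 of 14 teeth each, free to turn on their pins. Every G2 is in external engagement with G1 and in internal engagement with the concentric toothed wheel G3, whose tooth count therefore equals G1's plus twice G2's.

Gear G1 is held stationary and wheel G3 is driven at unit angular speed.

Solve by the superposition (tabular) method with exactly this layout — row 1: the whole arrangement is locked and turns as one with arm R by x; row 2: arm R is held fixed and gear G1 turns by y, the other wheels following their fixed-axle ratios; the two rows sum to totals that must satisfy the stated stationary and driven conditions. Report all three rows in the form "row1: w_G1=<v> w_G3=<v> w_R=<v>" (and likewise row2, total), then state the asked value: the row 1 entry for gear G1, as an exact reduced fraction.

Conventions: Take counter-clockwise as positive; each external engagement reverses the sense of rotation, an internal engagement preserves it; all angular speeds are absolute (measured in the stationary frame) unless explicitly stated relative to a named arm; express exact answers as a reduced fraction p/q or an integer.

row1: w_G1=59/90 w_G3=59/90 w_R=59/90
row2: w_G1=-59/90 w_G3=31/90 w_R=0
total: w_G1=0 w_G3=1 w_R=59/90
asked value: 59/90

recognized (axles ride arm R): planetary set, 31/14/59 teeth
row 1 (train locked, turned with arm): all members turn x
row 2: sun turns y, ring = −(31/59)·y, arm 0
boundary: total ω_sun = x + y = 0 and total ω_ring = x − (31/59)·y = 1  ⇒  y = -59/90, x = 59/90
row 2 ring = −(31/59)·(-59/90) = 31/90
totals (row 1 + row 2): sun 59/90 + (-59/90) = 0, ring 59/90 + 31/90 = 1, arm 59/90 + 0 = 59/90
asked cell (row1, sun) = 59/90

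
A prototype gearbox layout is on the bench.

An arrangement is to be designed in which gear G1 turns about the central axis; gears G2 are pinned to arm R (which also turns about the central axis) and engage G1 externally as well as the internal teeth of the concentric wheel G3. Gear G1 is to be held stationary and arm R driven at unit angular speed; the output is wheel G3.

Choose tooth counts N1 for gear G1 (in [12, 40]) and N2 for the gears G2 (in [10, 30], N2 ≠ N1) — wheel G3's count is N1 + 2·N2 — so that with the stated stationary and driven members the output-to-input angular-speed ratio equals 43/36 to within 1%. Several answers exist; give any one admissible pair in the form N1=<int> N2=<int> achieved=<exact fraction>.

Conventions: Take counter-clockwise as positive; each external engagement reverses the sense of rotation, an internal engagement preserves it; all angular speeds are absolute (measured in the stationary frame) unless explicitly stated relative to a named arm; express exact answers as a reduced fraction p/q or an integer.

class = planetary set [ratio 43/36 wanted; Willis about the carrier]
Willis with ω_sun = 0: ω_ring/ω_arm = (N1+N3)/N3; set equal to 43/36  ⇒  N3/N1 = 1/(43/36 − 1) = 36/7
N3 = N1 + 2·N2  ⇒  N2/N1 = (N3/N1 − 1)/2 = (36/7 − 1)/2 = 29/14
smallest multiple with N1 ≥ 12 and N2 ≥ 10: k = 1  ⇒  N1 = 1·14 = 14, N2 = 1·29 = 29 (N1 ≤ 40, N2 ≤ 30, N2 ≠ N1 ✓), N3 = 14 + 2·29 = 72
check: (N1+N3)/N3 with N1 = 14, N3 = 72 gives 43/36; |achieved − target| = 0 ≤ 43/3600 ✓

N1=14 N2=29 achieved=43/36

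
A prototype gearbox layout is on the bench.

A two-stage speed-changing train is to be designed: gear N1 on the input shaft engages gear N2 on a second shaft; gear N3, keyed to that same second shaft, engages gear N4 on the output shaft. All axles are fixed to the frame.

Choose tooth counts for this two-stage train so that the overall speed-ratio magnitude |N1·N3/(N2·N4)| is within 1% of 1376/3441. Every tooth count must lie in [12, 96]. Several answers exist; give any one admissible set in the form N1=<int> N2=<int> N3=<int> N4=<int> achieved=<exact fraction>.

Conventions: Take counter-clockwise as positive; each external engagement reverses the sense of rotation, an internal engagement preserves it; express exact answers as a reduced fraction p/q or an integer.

topology: fixed-axis compound train — 2 stages, target 1376/3441
target = 1376/3441 in lowest terms: an exact hit needs N1·N3 = k·1376 and N2·N4 = k·3441 for one integer k, every count in [12, 96]; additionally prefer no 1:1 stage (N1 ≠ N2, N3 ≠ N4)
k = 1: N1·N3 = 1376 = 16·86, N2·N4 = 3441 = 37·93
achieved = 16·86/(37·93) = 1376/3441; |achieved − target| = 0 ≤ 344/86025 ✓

N1=16 N2=37 N3=86 N4=93 achieved=1376/3441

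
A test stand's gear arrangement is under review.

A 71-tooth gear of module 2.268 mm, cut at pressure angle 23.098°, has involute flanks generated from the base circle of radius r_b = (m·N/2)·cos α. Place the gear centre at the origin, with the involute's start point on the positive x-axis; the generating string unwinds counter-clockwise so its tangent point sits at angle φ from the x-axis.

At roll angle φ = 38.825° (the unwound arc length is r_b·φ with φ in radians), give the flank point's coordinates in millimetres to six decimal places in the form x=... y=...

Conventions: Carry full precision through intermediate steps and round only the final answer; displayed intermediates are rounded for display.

single-mesh involute tooth geometry (71T wheel at module 2.268)
pitch radius r_p = m·N/2 = 2.268·71/2 = 80.514000
base radius r_b = r_p·cos α = 80.514000·cos 23.098° = 74.059611
roll angle φ = 38.825° = 0.67762408 rad
x = r_b·(cos φ + φ·sin φ) = 89.160121
y = r_b·(sin φ − φ·cos φ) = 7.334193

x=89.160121 y=7.334193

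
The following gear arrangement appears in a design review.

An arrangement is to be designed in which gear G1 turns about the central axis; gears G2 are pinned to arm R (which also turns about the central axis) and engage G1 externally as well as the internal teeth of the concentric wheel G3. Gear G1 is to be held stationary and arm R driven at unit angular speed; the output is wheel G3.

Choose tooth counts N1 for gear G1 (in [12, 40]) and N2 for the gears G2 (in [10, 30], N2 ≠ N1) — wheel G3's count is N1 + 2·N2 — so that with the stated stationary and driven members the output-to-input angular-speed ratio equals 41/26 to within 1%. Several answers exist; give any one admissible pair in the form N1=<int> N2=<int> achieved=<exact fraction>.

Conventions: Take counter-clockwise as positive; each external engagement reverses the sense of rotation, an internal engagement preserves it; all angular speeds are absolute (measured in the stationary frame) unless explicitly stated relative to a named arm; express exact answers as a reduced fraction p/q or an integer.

N1=30 N2=11 achieved=41/26

design class (target 41/26): planetary set
Willis with ω_sun = 0: ω_ring/ω_arm = (N1+N3)/N3; set equal to 41/26  ⇒  N3/N1 = 1/(41/26 − 1) = 26/15
N3 = N1 + 2·N2  ⇒  N2/N1 = (N3/N1 − 1)/2 = (26/15 − 1)/2 = 11/30
smallest multiple with N1 ≥ 12 and N2 ≥ 10: k = 1  ⇒  N1 = 1·30 = 30, N2 = 1·11 = 11 (N1 ≤ 40, N2 ≤ 30, N2 ≠ N1 ✓), N3 = 30 + 2·11 = 52
check: (N1+N3)/N3 with N1 = 30, N3 = 52 gives 41/26; |achieved − target| = 0 ≤ 41/2600 ✓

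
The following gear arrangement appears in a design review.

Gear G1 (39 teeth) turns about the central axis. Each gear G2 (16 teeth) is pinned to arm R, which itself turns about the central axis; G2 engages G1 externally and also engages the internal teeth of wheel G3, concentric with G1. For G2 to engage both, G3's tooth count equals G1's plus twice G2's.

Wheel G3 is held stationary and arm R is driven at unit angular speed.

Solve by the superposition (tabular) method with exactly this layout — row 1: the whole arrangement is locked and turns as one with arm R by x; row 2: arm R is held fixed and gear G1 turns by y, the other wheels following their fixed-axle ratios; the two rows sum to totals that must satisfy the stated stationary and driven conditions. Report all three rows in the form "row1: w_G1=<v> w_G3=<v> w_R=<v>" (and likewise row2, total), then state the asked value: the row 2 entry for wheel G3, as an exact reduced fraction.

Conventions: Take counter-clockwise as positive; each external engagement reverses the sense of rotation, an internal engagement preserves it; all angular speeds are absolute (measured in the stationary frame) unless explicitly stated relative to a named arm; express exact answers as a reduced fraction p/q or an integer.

class = planetary set [G3 = 39+2·16 = 71; Willis about the carrier]
superposition row 1 [locked train]: every member turns x
row 2 — arm fixed, fixed-axis ratios: sun y, ring −(39/71)·y, arm 0
boundary: total ω_ring = x − (39/71)·y = 0 and total ω_arm = x = 1  ⇒  y = 71/39, x = 1
row 2 ring = −(39/71)·71/39 = -1
totals (row 1 + row 2): sun 1 + 71/39 = 110/39, ring 1 + (-1) = 0, arm 1 + 0 = 1
asked cell (row2, ring) = -1

row1: w_G1=1 w_G3=1 w_R=1
row2: w_G1=71/39 w_G3=-1 w_R=0
total: w_G1=110/39 w_G3=0 w_R=1
asked value: -1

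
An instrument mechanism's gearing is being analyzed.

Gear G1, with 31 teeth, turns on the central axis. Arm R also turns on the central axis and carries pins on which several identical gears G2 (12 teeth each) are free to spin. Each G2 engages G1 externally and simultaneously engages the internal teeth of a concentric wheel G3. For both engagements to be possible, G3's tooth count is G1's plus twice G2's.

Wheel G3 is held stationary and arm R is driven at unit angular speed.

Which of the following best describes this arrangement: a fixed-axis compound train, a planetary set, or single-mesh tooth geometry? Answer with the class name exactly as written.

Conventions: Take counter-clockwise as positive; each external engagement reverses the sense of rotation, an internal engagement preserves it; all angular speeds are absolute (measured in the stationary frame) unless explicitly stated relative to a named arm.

planetary set

recognized (axles ride arm R): planetary set, 31/12/55 teeth
classification: planetary set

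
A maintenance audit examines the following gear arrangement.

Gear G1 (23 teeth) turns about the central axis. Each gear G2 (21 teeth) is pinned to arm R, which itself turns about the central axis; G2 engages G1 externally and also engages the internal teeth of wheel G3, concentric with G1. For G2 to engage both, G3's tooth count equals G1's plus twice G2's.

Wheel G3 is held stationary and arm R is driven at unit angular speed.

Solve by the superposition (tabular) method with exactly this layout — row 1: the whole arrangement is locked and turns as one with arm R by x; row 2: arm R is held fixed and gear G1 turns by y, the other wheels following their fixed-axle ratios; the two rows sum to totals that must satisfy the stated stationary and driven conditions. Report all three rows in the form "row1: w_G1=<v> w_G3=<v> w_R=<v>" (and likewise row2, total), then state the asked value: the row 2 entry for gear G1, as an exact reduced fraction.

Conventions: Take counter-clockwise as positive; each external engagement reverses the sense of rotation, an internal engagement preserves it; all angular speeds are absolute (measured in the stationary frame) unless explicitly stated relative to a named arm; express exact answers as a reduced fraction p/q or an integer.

row1: w_G1=1 w_G3=1 w_R=1
row2: w_G1=65/23 w_G3=-1 w_R=0
total: w_G1=88/23 w_G3=0 w_R=1
asked value: 65/23

class = planetary set [G3 = 23+2·21 = 65; Willis about the carrier]
row 1 — lock + rotate with arm: ω_sun = ω_ring = ω_arm = x
row 2 (arm held, sun turns y): ω_ring = −(23/65)·y, ω_arm = 0
boundary: total ω_ring = x − (23/65)·y = 0 and total ω_arm = x = 1  ⇒  y = 65/23, x = 1
row 2 ring = −(23/65)·65/23 = -1
totals (row 1 + row 2): sun 1 + 65/23 = 88/23, ring 1 + (-1) = 0, arm 1 + 0 = 1
asked cell (row2, sun) = 65/23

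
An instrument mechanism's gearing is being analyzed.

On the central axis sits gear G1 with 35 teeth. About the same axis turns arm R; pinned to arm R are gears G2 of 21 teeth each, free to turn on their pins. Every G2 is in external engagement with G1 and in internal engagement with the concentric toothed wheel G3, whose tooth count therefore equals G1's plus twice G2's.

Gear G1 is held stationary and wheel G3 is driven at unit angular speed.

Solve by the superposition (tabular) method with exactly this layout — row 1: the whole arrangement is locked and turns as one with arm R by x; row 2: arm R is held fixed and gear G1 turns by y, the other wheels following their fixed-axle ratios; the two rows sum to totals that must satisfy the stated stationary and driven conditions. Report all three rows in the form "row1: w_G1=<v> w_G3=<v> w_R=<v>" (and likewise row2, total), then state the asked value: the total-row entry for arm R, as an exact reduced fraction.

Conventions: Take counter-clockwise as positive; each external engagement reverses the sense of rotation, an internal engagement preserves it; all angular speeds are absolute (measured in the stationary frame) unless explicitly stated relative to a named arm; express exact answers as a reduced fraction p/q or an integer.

recognized (axles ride arm R): planetary set, 35/21/77 teeth
row 1 (train locked, turned with arm): all members turn x
row 2 (arm held, sun turns y): ω_ring = −(35/77)·y, ω_arm = 0
boundary: total ω_sun = x + y = 0 and total ω_ring = x − (35/77)·y = 1  ⇒  y = -11/16, x = 11/16
row 2 ring = −(35/77)·(-11/16) = 5/16
totals (row 1 + row 2): sun 11/16 + (-11/16) = 0, ring 11/16 + 5/16 = 1, arm 11/16 + 0 = 11/16
asked cell (total, arm) = 11/16

row1: w_G1=11/16 w_G3=11/16 w_R=11/16
row2: w_G1=-11/16 w_G3=5/16 w_R=0
total: w_G1=0 w_G3=1 w_R=11/16
asked value: 11/16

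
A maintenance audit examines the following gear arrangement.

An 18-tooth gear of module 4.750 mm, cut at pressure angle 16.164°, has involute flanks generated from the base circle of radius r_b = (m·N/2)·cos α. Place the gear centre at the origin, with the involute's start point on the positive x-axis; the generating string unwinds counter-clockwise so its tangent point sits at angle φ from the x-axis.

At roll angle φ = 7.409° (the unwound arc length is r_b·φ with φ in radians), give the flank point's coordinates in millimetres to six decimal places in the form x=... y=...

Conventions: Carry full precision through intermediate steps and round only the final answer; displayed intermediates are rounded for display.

topology: single-mesh involute geometry — m = 4.750, N = 18
pitch radius r_p = m·N/2 = 4.750·18/2 = 42.750000
base radius r_b = r_p·cos α = 42.750000·cos 16.164° = 41.060041
roll angle φ = 7.409° = 0.12931144 rad
x = r_b·(cos φ + φ·sin φ) = 41.401899
y = r_b·(sin φ − φ·cos φ) = 0.029545

x=41.401899 y=0.029545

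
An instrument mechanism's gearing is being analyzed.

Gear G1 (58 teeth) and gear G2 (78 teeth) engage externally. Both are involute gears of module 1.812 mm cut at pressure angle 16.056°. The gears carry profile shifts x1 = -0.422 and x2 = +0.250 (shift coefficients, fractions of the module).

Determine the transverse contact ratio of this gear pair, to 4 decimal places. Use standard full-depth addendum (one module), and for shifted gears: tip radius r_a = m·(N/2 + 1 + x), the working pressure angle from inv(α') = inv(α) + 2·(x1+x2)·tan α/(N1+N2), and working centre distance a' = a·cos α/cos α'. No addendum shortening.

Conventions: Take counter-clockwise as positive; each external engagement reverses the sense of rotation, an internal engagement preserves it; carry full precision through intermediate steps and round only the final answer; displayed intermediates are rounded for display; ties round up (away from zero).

2.1267

class = single-mesh tooth geometry [involute pair 58T × 78T, m = 1.812]
base radii: r_b1 = 50.498199, r_b2 = 67.911371
tip radii: r_a1 = 53.595336, r_a2 = 72.933000
inv(α') = inv(16.056°) + 2·(-0.422+0.250)·tan α/(58+78) = 0.00684539  ⇒  α' = 15.53484°
a' = a·cos α / cos α' = 123.2160·cos 16.056°/cos 15.53484° = 122.899359
action lengths: √(r_a1²−r_b1²) = 17.955276, √(r_a2²−r_b2²) = 26.594514
base pitch p_b = π·m·cos α = 5.470509
CR = (17.955276 + 26.594514 − 122.899359·sin 15.53484°)/5.470509 = 2.126740
contact ratio ≈ 2.1267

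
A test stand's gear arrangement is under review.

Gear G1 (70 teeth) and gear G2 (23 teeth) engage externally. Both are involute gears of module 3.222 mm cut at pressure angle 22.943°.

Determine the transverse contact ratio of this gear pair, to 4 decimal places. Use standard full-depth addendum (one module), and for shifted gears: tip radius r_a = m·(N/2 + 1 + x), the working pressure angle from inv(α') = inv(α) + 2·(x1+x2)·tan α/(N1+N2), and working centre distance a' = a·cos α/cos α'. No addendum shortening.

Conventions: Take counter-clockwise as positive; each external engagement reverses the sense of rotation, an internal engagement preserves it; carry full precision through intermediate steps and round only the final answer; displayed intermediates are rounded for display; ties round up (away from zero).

single-mesh involute tooth geometry (70T engaging 23T at module 3.222)
base radii: r_b1 = 103.849116, r_b2 = 34.121852
tip radii: r_a1 = 115.992000, r_a2 = 40.275000
no profile shift: α' = α, a' = a
action lengths: √(r_a1²−r_b1²) = 51.667254, √(r_a2²−r_b2²) = 21.395673
base pitch p_b = π·m·cos α = 9.321475
CR = (51.667254 + 21.395673 − 149.823000·sin 22.94300°)/9.321475 = 1.572675
contact ratio ≈ 1.5727

1.5727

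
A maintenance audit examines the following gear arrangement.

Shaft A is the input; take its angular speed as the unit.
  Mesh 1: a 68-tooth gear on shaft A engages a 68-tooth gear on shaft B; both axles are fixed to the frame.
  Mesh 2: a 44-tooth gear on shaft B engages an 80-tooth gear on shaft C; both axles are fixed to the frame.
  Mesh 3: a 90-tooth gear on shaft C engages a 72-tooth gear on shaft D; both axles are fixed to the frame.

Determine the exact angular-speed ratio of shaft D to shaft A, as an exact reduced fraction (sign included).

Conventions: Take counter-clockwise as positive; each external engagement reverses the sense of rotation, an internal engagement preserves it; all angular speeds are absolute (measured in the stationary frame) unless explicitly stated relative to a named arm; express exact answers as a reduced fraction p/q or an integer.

class = fixed-axis compound train [3 meshes; 3 ratios multiply, 3 sense flips]
mesh 1 [68T→68T]: running ratio 1, sense −
mesh 2 [44T→80T]: running ratio 11/20, sense +
mesh 3 [90T→72T]: running ratio 11/16, sense −
ω_out/ω_in = -11/16

-11/16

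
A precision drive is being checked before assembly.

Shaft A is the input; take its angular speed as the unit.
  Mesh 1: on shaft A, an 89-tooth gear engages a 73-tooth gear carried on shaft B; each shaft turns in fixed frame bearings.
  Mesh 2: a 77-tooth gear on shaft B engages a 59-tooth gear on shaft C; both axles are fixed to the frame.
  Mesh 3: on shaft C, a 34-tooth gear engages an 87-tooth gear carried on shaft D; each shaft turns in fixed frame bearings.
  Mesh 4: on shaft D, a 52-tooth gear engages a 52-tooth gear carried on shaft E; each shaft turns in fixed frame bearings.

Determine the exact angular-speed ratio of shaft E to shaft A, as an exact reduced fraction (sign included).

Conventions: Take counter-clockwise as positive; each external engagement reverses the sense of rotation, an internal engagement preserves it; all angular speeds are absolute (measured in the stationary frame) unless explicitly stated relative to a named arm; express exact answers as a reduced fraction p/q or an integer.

class = fixed-axis compound train [4 meshes; 4 ratios multiply, 4 sense flips]
mesh 1 [89T→73T]: running ratio 89/73, sense −
mesh 2 [77T→59T]: running ratio 6853/4307, sense +
mesh 3 [34T→87T]: running ratio 233002/374709, sense −
mesh 4 [52T→52T]: running ratio 233002/374709, sense +
ω_out/ω_in = 233002/374709

233002/374709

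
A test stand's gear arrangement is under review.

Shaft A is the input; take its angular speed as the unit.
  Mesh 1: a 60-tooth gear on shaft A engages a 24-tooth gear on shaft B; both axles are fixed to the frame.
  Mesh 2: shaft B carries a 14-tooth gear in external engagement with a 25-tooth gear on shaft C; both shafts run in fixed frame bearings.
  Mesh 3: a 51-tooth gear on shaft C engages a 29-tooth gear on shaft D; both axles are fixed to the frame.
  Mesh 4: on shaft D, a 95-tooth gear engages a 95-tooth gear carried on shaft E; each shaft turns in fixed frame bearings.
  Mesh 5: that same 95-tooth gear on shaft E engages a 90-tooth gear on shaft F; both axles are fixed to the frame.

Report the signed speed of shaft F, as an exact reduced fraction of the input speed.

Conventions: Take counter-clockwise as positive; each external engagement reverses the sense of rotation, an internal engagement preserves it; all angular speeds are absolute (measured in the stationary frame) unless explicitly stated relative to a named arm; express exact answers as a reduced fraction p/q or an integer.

-2261/870

5-mesh fixed-axis compound train (all bearings frame-fixed)
mesh 1 [60T→24T]: |ω|/ω_in = 1×60/24 = 5/2, sense flips to −
mesh 2 [14T→25T]: |ω|/ω_in = (5/2)×14/25 = 7/5, sense flips to +
mesh 3 [51T→29T]: |ω|/ω_in = (7/5)×51/29 = 357/145, sense flips to −
mesh 4 [95T→95T]: |ω|/ω_in = (357/145)×95/95 = 357/145, sense flips to +
mesh 5 [95T→90T]: |ω|/ω_in = (357/145)×95/90 = 2261/870, sense flips to −
signed output speed (× input speed) = -2261/870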